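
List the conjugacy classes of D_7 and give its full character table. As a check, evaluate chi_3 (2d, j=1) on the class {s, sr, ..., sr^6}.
Conjugacy classes: {e} of size 1, {r^1, r^6} of size 2, {r^2, r^5} of size 2, {r^3, r^4} of size 2, {s, sr, ..., sr^6} of size 7.
Character table:
  irrep \ class              {e} (size 1)  {r^1, r^6} (size 2)  {r^2, r^5} (size 2)  {r^3, r^4} (size 2)  {s, sr, ..., sr^6} (size 7)
  chi_1 (triv)               1             1                    1                    1                    1                          
  chi_2 (sign: r->1, s->-1)  1             1                    1                    1                    -1                         
  chi_3 (2d, j=1)            2             2*cos(2*pi/7)        -2*cos(3*pi/7)       -2*cos(pi/7)         0                          
  chi_4 (2d, j=2)            2             -2*cos(3*pi/7)       -2*cos(pi/7)         2*cos(2*pi/7)        0                          
  chi_5 (2d, j=3)            2             -2*cos(pi/7)         2*cos(2*pi/7)        -2*cos(3*pi/7)       0                          

Spot check: chi_3 (2d, j=1) on {s, sr, ..., sr^6} = 0.

Solution. D_7 has order 2*7 = 14 with 5 conjugacy classes, hence 5 irreducibles. Sum of squared dims 1 + 1 + 4 + 4 + 4 = 14 = |G|. Linear characters come from the abelianisation; the 2-dimensional irreps have character r^k -> 2*cos(2*pi*j*k/7), reflections -> 0.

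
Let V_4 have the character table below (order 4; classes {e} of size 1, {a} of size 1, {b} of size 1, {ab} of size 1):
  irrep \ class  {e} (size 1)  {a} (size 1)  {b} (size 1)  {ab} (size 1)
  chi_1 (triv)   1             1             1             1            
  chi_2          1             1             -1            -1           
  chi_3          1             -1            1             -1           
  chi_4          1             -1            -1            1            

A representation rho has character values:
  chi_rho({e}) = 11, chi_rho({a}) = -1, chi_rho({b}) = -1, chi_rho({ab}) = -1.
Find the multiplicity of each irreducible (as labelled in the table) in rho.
Multiplicities: chi_1: 2, chi_2: 3, chi_3: 3, chi_4: 3.

Derivation: Use <chi_rho, chi> = (1/|G|) sum_C |C| * chi_rho(C) * conj(chi(C)) with |G| = 4 for each irreducible chi in the table:
  <chi_rho, chi_1> = (1/4)[1*(11)*conj(1) + 1*(-1)*conj(1) + 1*(-1)*conj(1) + 1*(-1)*conj(1)]
      = (1/4)[(11) + (-1) + (-1) + (-1)] = 8/4 = 2
  <chi_rho, chi_2> = (1/4)[1*(11)*conj(1) + 1*(-1)*conj(1) + 1*(-1)*conj(-1) + 1*(-1)*conj(-1)]
      = (1/4)[(11) + (-1) + (1) + (1)] = 12/4 = 3
  <chi_rho, chi_3> = (1/4)[1*(11)*conj(1) + 1*(-1)*conj(-1) + 1*(-1)*conj(1) + 1*(-1)*conj(-1)]
      = (1/4)[(11) + (1) + (-1) + (1)] = 12/4 = 3
  <chi_rho, chi_4> = (1/4)[1*(11)*conj(1) + 1*(-1)*conj(-1) + 1*(-1)*conj(-1) + 1*(-1)*conj(1)]
      = (1/4)[(11) + (1) + (1) + (-1)] = 12/4 = 3
Dimension check: dim(rho) = sum (mult * dim) = 2*1 + 3*1 + 3*1 + 3*1 = 11 = chi_rho(e) = 11.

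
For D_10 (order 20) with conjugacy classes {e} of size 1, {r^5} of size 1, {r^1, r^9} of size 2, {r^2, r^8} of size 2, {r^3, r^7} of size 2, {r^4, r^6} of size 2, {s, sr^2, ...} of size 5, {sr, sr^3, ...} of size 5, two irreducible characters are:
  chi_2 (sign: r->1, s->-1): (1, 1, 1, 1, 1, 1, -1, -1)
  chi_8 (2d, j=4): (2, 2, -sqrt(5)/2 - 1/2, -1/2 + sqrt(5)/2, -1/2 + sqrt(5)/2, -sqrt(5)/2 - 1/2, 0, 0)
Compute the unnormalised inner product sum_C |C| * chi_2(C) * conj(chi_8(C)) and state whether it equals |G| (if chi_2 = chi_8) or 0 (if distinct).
Sum = 0; so <chi_2, chi_8> = 0 (distinct irreducibles are orthogonal).

Proof sketch: Compute term by term over conjugacy classes (|C| * chi_2(C) * conj(chi_8(C))):
  1*(1)*conj(2) + 1*(1)*conj(2) + 2*(1)*conj(-sqrt(5)/2 - 1/2) + 2*(1)*conj(-1/2 + sqrt(5)/2) + 2*(1)*conj(-1/2 + sqrt(5)/2) + 2*(1)*conj(-sqrt(5)/2 - 1/2) + 5*(-1)*conj(0) + 5*(-1)*conj(0)
  = (2) + (2) + (-sqrt(5) - 1) + (-1 + sqrt(5)) + (-1 + sqrt(5)) + (-sqrt(5) - 1) + (0) + (0)
  = 0.
Dividing by |G| = 20 gives 0/20 = 0, matching the row-orthogonality relation <chi_2, chi_8> = [chi_2 = chi_8].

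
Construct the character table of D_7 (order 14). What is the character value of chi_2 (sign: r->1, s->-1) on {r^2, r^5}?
Conjugacy classes: {e} of size 1, {r^1, r^6} of size 2, {r^2, r^5} of size 2, {r^3, r^4} of size 2, {s, sr, ..., sr^6} of size 7.
Character table:
  irrep \ class              {e} (size 1)  {r^1, r^6} (size 2)  {r^2, r^5} (size 2)  {r^3, r^4} (size 2)  {s, sr, ..., sr^6} (size 7)
  chi_1 (triv)               1             1                    1                    1                    1                          
  chi_2 (sign: r->1, s->-1)  1             1                    1                    1                    -1                         
  chi_3 (2d, j=1)            2             2*cos(2*pi/7)        -2*cos(3*pi/7)       -2*cos(pi/7)         0                          
  chi_4 (2d, j=2)            2             -2*cos(3*pi/7)       -2*cos(pi/7)         2*cos(2*pi/7)        0                          
  chi_5 (2d, j=3)            2             -2*cos(pi/7)         2*cos(2*pi/7)        -2*cos(3*pi/7)       0                          

Spot check: chi_2 (sign: r->1, s->-1) on {r^2, r^5} = 1.

Why: D_7 has order 2*7 = 14 with 5 conjugacy classes, hence 5 irreducibles. Sum of squared dims 1 + 1 + 4 + 4 + 4 = 14 = |G|. Linear characters come from the abelianisation; the 2-dimensional irreps have character r^k -> 2*cos(2*pi*j*k/7), reflections -> 0.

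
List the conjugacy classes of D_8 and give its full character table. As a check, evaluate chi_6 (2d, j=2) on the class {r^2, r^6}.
Conjugacy classes: {e} of size 1, {r^4} of size 1, {r^1, r^7} of size 2, {r^2, r^6} of size 2, {r^3, r^5} of size 2, {s, sr^2, ...} of size 4, {sr, sr^3, ...} of size 4.
Character table:
  irrep \ class              {e} (size 1)  {r^4} (size 1)  {r^1, r^7} (size 2)  {r^2, r^6} (size 2)  {r^3, r^5} (size 2)  {s, sr^2, ...} (size 4)  {sr, sr^3, ...} (size 4)
  chi_1 (triv)               1             1               1                    1                    1                    1                        1                       
  chi_2 (sign: r->1, s->-1)  1             1               1                    1                    1                    -1                       -1                      
  chi_3 (r->-1, s->1)        1             1               -1                   1                    -1                   1                        -1                      
  chi_4 (r->-1, s->-1)       1             1               -1                   1                    -1                   -1                       1                       
  chi_5 (2d, j=1)            2             -2              sqrt(2)              0                    -sqrt(2)             0                        0                       
  chi_6 (2d, j=2)            2             2               0                    -2                   0                    0                        0                       
  chi_7 (2d, j=3)            2             -2              -sqrt(2)             0                    sqrt(2)              0                        0                       

Spot check: chi_6 (2d, j=2) on {r^2, r^6} = -2.

Derivation: D_8 has order 2*8 = 16 with 7 conjugacy classes, hence 7 irreducibles. Sum of squared dims 1 + 1 + 1 + 1 + 4 + 4 + 4 = 16 = |G|. Linear characters come from the abelianisation; the 2-dimensional irreps have character r^k -> 2*cos(2*pi*j*k/8), reflections -> 0.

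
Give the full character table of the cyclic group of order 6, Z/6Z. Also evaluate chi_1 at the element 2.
Character table of Z/6Z (irreps indexed chi_0,...,chi_5 with chi_k(m) = zeta_6^(k*m), zeta_6 = exp(2*pi*i/6)):
  irrep \ class  {0} (size 1)  {1} (size 1)    {2} (size 1)    {3} (size 1)  {4} (size 1)    {5} (size 1)  
  chi_0          1             1               1               1             1               1             
  chi_1          1             exp(I*pi/3)     exp(2*I*pi/3)   -1            exp(-2*I*pi/3)  exp(-I*pi/3)  
  chi_2          1             exp(2*I*pi/3)   exp(-2*I*pi/3)  1             exp(2*I*pi/3)   exp(-2*I*pi/3)
  chi_3          1             -1              1               -1            1               -1            
  chi_4          1             exp(-2*I*pi/3)  exp(2*I*pi/3)   1             exp(-2*I*pi/3)  exp(2*I*pi/3) 
  chi_5          1             exp(-I*pi/3)    exp(-2*I*pi/3)  -1            exp(2*I*pi/3)   exp(I*pi/3)   

Spot check: chi_1(2) = zeta_6^(1*2) = zeta_6^2 = exp(2*I*pi/3).

Why: Z/6Z is abelian, so all 6 irreducible complex representations are 1-dimensional. They are given by chi_k(m) = zeta_6^(k*m) for k = 0,...,5. Row orthogonality: sum_m chi_k(m) conj(chi_l(m)) = 6 * [k = l].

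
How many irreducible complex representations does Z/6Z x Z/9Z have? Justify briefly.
54

Argument: The number of irreducible complex representations of a finite group equals its number of conjugacy classes. Z/6Z x Z/9Z is abelian of order 54, so every element is its own conjugacy class: 54 classes, so Z/6Z x Z/9Z (order 54) has exactly 54 irreducible complex representations.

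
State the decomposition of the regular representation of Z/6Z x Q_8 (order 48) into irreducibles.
Each irreducible V_i of dimension d_i appears with multiplicity d_i, i.e. rho_reg = (direct sum over all irreducibles V_i) d_i V_i. The irreducible dimensions for Z/6Z x Q_8 are 1, 1, 1, 1, 1, 1, 1, 1, 1, 1, 1, 1, 1, 1, 1, 1, 1, 1, 1, 1, 1, 1, 1, 1, 2, 2, 2, 2, 2, 2: 24 irreducibles of dimension 1, each with multiplicity 1; 6 irreducibles of dimension 2, each with multiplicity 2. Total dimension 24*1*1 + 6*2*2 = 48 = |G|.

Explanation: General theorem: in the regular representation of a finite group G, each irreducible appears with multiplicity equal to its dimension. Check: dim(rho_reg) = sum d_i^2 = 1 + 1 + 1 + 1 + 1 + 1 + 1 + 1 + 1 + 1 + 1 + 1 + 1 + 1 + 1 + 1 + 1 + 1 + 1 + 1 + 1 + 1 + 1 + 1 + 4 + 4 + 4 + 4 + 4 + 4 = 48 = |G|.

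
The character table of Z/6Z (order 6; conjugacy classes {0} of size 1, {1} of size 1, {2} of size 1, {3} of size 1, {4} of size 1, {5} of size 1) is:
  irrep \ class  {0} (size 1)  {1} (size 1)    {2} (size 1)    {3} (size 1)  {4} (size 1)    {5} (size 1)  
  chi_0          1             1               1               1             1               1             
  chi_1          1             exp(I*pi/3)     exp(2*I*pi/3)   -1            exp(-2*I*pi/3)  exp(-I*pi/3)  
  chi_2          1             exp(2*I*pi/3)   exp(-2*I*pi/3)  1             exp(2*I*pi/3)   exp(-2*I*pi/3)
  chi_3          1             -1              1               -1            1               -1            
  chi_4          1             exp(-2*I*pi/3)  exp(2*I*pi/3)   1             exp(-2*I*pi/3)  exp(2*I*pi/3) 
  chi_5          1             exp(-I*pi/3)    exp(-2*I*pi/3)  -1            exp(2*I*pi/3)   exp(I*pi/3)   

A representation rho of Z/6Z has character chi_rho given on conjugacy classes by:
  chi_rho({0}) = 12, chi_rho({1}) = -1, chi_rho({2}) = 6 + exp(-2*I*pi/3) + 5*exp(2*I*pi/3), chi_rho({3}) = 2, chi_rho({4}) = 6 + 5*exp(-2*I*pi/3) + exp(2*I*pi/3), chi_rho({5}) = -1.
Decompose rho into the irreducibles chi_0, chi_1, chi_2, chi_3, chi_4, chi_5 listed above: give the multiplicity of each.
Multiplicities: chi_0: 3, chi_1: 2, chi_2: 1, chi_3: 3, chi_4: 3, chi_5: 0.

Why: Use <chi_rho, chi> = (1/|G|) sum_C |C| * chi_rho(C) * conj(chi(C)) with |G| = 6 for each irreducible chi in the table:
  <chi_rho, chi_0> = (1/6)[1*(12)*conj(1) + 1*(-1)*conj(1) + 1*(6 + exp(-2*I*pi/3) + 5*exp(2*I*pi/3))*conj(1) + 1*(2)*conj(1) + 1*(6 + 5*exp(-2*I*pi/3) + exp(2*I*pi/3))*conj(1) + 1*(-1)*conj(1)]
      = (1/6)[(12) + (-1) + (6 + exp(-2*I*pi/3) + 5*exp(2*I*pi/3)) + (2) + (6 + 5*exp(-2*I*pi/3) + exp(2*I*pi/3)) + (-1)] = 18/6 = 3
  <chi_rho, chi_1> = (1/6)[1*(12)*conj(1) + 1*(-1)*conj(exp(I*pi/3)) + 1*(6 + exp(-2*I*pi/3) + 5*exp(2*I*pi/3))*conj(exp(2*I*pi/3)) + 1*(2)*conj(-1) + 1*(6 + 5*exp(-2*I*pi/3) + exp(2*I*pi/3))*conj(exp(-2*I*pi/3)) + 1*(-1)*conj(exp(-I*pi/3))]
      = (1/6)[(12) + (-1 + exp(I*pi/3)) + (5 + 6*exp(-2*I*pi/3) + exp(2*I*pi/3)) + (-2) + (5 + exp(-2*I*pi/3) + 6*exp(2*I*pi/3)) + (-1 + exp(-I*pi/3))] = 12/6 = 2
  <chi_rho, chi_2> = (1/6)[1*(12)*conj(1) + 1*(-1)*conj(exp(2*I*pi/3)) + 1*(6 + exp(-2*I*pi/3) + 5*exp(2*I*pi/3))*conj(exp(-2*I*pi/3)) + 1*(2)*conj(1) + 1*(6 + 5*exp(-2*I*pi/3) + exp(2*I*pi/3))*conj(exp(2*I*pi/3)) + 1*(-1)*conj(exp(-2*I*pi/3))]
      = (1/6)[(12) + (1 + 2*exp(-I*pi/3) + 3*exp(2*I*pi/3)) + (1 + 5*exp(-2*I*pi/3) + 6*exp(2*I*pi/3)) + (2) + (1 + 6*exp(-2*I*pi/3) + 5*exp(2*I*pi/3)) + (1 + 3*exp(-2*I*pi/3) + 2*exp(I*pi/3))] = 6/6 = 1
  <chi_rho, chi_3> = (1/6)[1*(12)*conj(1) + 1*(-1)*conj(-1) + 1*(6 + exp(-2*I*pi/3) + 5*exp(2*I*pi/3))*conj(1) + 1*(2)*conj(-1) + 1*(6 + 5*exp(-2*I*pi/3) + exp(2*I*pi/3))*conj(1) + 1*(-1)*conj(-1)]
      = (1/6)[(12) + (1) + (6 + exp(-2*I*pi/3) + 5*exp(2*I*pi/3)) + (-2) + (6 + 5*exp(-2*I*pi/3) + exp(2*I*pi/3)) + (1)] = 18/6 = 3
  <chi_rho, chi_4> = (1/6)[1*(12)*conj(1) + 1*(-1)*conj(exp(-2*I*pi/3)) + 1*(6 + exp(-2*I*pi/3) + 5*exp(2*I*pi/3))*conj(exp(2*I*pi/3)) + 1*(2)*conj(1) + 1*(6 + 5*exp(-2*I*pi/3) + exp(2*I*pi/3))*conj(exp(-2*I*pi/3)) + 1*(-1)*conj(exp(2*I*pi/3))]
      = (1/6)[(12) + (1 + exp(-2*I*pi/3)) + (5 + 6*exp(-2*I*pi/3) + exp(2*I*pi/3)) + (2) + (5 + exp(-2*I*pi/3) + 6*exp(2*I*pi/3)) + (1 + exp(2*I*pi/3))] = 18/6 = 3
  <chi_rho, chi_5> = (1/6)[1*(12)*conj(1) + 1*(-1)*conj(exp(-I*pi/3)) + 1*(6 + exp(-2*I*pi/3) + 5*exp(2*I*pi/3))*conj(exp(-2*I*pi/3)) + 1*(2)*conj(-1) + 1*(6 + 5*exp(-2*I*pi/3) + exp(2*I*pi/3))*conj(exp(2*I*pi/3)) + 1*(-1)*conj(exp(I*pi/3))]
      = (1/6)[(12) + (-1 + 3*exp(-I*pi/3) + 2*exp(2*I*pi/3)) + (1 + 5*exp(-2*I*pi/3) + 6*exp(2*I*pi/3)) + (-2) + (1 + 6*exp(-2*I*pi/3) + 5*exp(2*I*pi/3)) + (-1 + 2*exp(-2*I*pi/3) + 3*exp(I*pi/3))] = 0/6 = 0
(Exp terms are combined using exp(i*s)*conj(exp(i*t)) = exp(i*(s-t)), and sums of them are collapsed using the identity that for every m > 1 the m distinct m-th roots of unity sum to 0, e.g. 1 + exp(2*I*pi/3) + exp(-2*I*pi/3) = 0.)
Dimension check: dim(rho) = sum (mult * dim) = 3*1 + 2*1 + 1*1 + 3*1 + 3*1 + 0*1 = 12 = chi_rho(e) = 12.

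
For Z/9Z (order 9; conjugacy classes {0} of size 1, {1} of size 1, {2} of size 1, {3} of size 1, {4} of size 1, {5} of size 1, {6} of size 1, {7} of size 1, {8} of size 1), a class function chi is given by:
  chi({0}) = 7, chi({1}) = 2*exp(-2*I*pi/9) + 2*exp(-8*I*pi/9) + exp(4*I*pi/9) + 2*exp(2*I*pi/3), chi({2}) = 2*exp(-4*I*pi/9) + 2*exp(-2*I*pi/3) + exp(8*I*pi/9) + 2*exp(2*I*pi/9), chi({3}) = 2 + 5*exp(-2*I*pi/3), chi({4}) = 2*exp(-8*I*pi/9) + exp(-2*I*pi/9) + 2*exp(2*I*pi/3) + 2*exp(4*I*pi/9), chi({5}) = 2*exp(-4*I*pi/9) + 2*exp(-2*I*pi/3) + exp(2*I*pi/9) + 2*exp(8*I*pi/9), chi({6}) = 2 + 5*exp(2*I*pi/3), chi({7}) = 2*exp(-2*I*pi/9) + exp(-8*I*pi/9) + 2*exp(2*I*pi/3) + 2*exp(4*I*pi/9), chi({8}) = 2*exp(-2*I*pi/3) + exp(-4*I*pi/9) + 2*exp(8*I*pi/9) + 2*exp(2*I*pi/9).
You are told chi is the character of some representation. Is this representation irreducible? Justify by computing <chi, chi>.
Not irreducible (reducible): <chi, chi> = 13 > 1.

Why: <chi, chi> = (1/|G|) sum_C |C| * |chi(C)|^2 = (1/9)[1*|7|^2 + 1*|2*exp(-2*I*pi/9) + 2*exp(-8*I*pi/9) + exp(4*I*pi/9) + 2*exp(2*I*pi/3)|^2 + 1*|2*exp(-4*I*pi/9) + 2*exp(-2*I*pi/3) + exp(8*I*pi/9) + 2*exp(2*I*pi/9)|^2 + 1*|2 + 5*exp(-2*I*pi/3)|^2 + 1*|2*exp(-8*I*pi/9) + exp(-2*I*pi/9) + 2*exp(2*I*pi/3) + 2*exp(4*I*pi/9)|^2 + 1*|2*exp(-4*I*pi/9) + 2*exp(-2*I*pi/3) + exp(2*I*pi/9) + 2*exp(8*I*pi/9)|^2 + 1*|2 + 5*exp(2*I*pi/3)|^2 + 1*|2*exp(-2*I*pi/9) + exp(-8*I*pi/9) + 2*exp(2*I*pi/3) + 2*exp(4*I*pi/9)|^2 + 1*|2*exp(-2*I*pi/3) + exp(-4*I*pi/9) + 2*exp(8*I*pi/9) + 2*exp(2*I*pi/9)|^2]
  = (1/9)[(49) + (13 + 8*exp(-2*I*pi/3) + 4*exp(-4*I*pi/9) + 4*exp(-8*I*pi/9) + 2*exp(-2*I*pi/9) + 2*exp(2*I*pi/9) + 4*exp(8*I*pi/9) + 4*exp(4*I*pi/9) + 8*exp(2*I*pi/3)) + (13 + 8*exp(-2*I*pi/3) + 4*exp(-2*I*pi/9) + 2*exp(-4*I*pi/9) + 4*exp(-8*I*pi/9) + 4*exp(8*I*pi/9) + 2*exp(4*I*pi/9) + 4*exp(2*I*pi/9) + 8*exp(2*I*pi/3)) + (19) + (13 + 8*exp(-2*I*pi/3) + 4*exp(-4*I*pi/9) + 4*exp(-2*I*pi/9) + 2*exp(-8*I*pi/9) + 2*exp(8*I*pi/9) + 4*exp(2*I*pi/9) + 4*exp(4*I*pi/9) + 8*exp(2*I*pi/3)) + (13 + 8*exp(-2*I*pi/3) + 4*exp(-4*I*pi/9) + 4*exp(-2*I*pi/9) + 2*exp(-8*I*pi/9) + 2*exp(8*I*pi/9) + 4*exp(2*I*pi/9) + 4*exp(4*I*pi/9) + 8*exp(2*I*pi/3)) + (19) + (13 + 8*exp(-2*I*pi/3) + 4*exp(-2*I*pi/9) + 2*exp(-4*I*pi/9) + 4*exp(-8*I*pi/9) + 4*exp(8*I*pi/9) + 2*exp(4*I*pi/9) + 4*exp(2*I*pi/9) + 8*exp(2*I*pi/3)) + (13 + 8*exp(-2*I*pi/3) + 4*exp(-4*I*pi/9) + 4*exp(-8*I*pi/9) + 2*exp(-2*I*pi/9) + 2*exp(2*I*pi/9) + 4*exp(8*I*pi/9) + 4*exp(4*I*pi/9) + 8*exp(2*I*pi/3))] = 117/9 = 13.
(Exp terms are combined using exp(i*s)*conj(exp(i*t)) = exp(i*(s-t)), and sums of them are collapsed using the identity that for every m > 1 the m distinct m-th roots of unity sum to 0, e.g. 1 + exp(2*I*pi/3) + exp(-2*I*pi/3) = 0.)
A character is irreducible iff <chi, chi> = 1, so this representation is reducible.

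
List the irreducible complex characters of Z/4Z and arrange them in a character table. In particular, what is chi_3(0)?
Character table of Z/4Z (irreps indexed chi_0,...,chi_3 with chi_k(m) = zeta_4^(k*m), zeta_4 = exp(2*pi*i/4)):
  irrep \ class  {0} (size 1)  {1} (size 1)  {2} (size 1)  {3} (size 1)
  chi_0          1             1             1             1           
  chi_1          1             I             -1            -I          
  chi_2          1             -1            1             -1          
  chi_3          1             -I            -1            I           

Spot check: chi_3(0) = zeta_4^(3*0) = zeta_4^0 = 1.

Why: Z/4Z is abelian, so all 4 irreducible complex representations are 1-dimensional. They are given by chi_k(m) = zeta_4^(k*m) for k = 0,...,3. Row orthogonality: sum_m chi_k(m) conj(chi_l(m)) = 4 * [k = l].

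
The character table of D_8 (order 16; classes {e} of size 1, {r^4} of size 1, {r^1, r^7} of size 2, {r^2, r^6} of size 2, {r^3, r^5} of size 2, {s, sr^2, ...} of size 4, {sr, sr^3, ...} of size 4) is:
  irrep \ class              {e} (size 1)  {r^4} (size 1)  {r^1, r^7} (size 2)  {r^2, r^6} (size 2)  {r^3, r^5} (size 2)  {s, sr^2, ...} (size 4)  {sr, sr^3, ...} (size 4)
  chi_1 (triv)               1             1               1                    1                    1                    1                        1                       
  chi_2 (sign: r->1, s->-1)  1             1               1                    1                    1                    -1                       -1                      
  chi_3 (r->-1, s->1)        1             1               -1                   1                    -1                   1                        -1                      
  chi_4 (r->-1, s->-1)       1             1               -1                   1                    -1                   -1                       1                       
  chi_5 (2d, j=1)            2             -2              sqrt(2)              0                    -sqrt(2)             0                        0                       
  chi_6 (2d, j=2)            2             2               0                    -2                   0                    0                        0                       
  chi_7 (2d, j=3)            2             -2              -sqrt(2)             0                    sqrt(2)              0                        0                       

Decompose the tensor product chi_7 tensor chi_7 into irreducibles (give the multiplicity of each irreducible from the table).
chi_7 tensor chi_7 = chi_1 + chi_2 + chi_6 (all other irreducibles have multiplicity 0).

Working: The character of a tensor product is the pointwise product (chi_7 * chi_7)(C) = chi_7(C) * chi_7(C):
  {e}: (2)*(2), {r^4}: (-2)*(-2), {r^1, r^7}: (-sqrt(2))*(-sqrt(2)), {r^2, r^6}: (0)*(0), {r^3, r^5}: (sqrt(2))*(sqrt(2)), {s, sr^2, ...}: (0)*(0), {sr, sr^3, ...}: (0)*(0)
so (chi_7 * chi_7) takes values
  {e} -> 4, {r^4} -> 4, {r^1, r^7} -> 2, {r^2, r^6} -> 0, {r^3, r^5} -> 2, {s, sr^2, ...} -> 0, {sr, sr^3, ...} -> 0.
Now take the inner product of this character with each irreducible chi from the table, <chi_7*chi_7, chi> = (1/16) sum_C |C| (chi_7*chi_7)(C) conj(chi(C)):
  <chi_7*chi_7, chi_1> = (1/16)[1*(4)*conj(1) + 1*(4)*conj(1) + 2*(2)*conj(1) + 2*(0)*conj(1) + 2*(2)*conj(1) + 4*(0)*conj(1) + 4*(0)*conj(1)]
      = (1/16)[(4) + (4) + (4) + (0) + (4) + (0) + (0)] = 16/16 = 1
  <chi_7*chi_7, chi_2> = (1/16)[1*(4)*conj(1) + 1*(4)*conj(1) + 2*(2)*conj(1) + 2*(0)*conj(1) + 2*(2)*conj(1) + 4*(0)*conj(-1) + 4*(0)*conj(-1)]
      = (1/16)[(4) + (4) + (4) + (0) + (4) + (0) + (0)] = 16/16 = 1
  <chi_7*chi_7, chi_3> = (1/16)[1*(4)*conj(1) + 1*(4)*conj(1) + 2*(2)*conj(-1) + 2*(0)*conj(1) + 2*(2)*conj(-1) + 4*(0)*conj(1) + 4*(0)*conj(-1)]
      = (1/16)[(4) + (4) + (-4) + (0) + (-4) + (0) + (0)] = 0/16 = 0
  <chi_7*chi_7, chi_4> = (1/16)[1*(4)*conj(1) + 1*(4)*conj(1) + 2*(2)*conj(-1) + 2*(0)*conj(1) + 2*(2)*conj(-1) + 4*(0)*conj(-1) + 4*(0)*conj(1)]
      = (1/16)[(4) + (4) + (-4) + (0) + (-4) + (0) + (0)] = 0/16 = 0
  <chi_7*chi_7, chi_5> = (1/16)[1*(4)*conj(2) + 1*(4)*conj(-2) + 2*(2)*conj(sqrt(2)) + 2*(0)*conj(0) + 2*(2)*conj(-sqrt(2)) + 4*(0)*conj(0) + 4*(0)*conj(0)]
      = (1/16)[(8) + (-8) + (4*sqrt(2)) + (0) + (-4*sqrt(2)) + (0) + (0)] = 0/16 = 0
  <chi_7*chi_7, chi_6> = (1/16)[1*(4)*conj(2) + 1*(4)*conj(2) + 2*(2)*conj(0) + 2*(0)*conj(-2) + 2*(2)*conj(0) + 4*(0)*conj(0) + 4*(0)*conj(0)]
      = (1/16)[(8) + (8) + (0) + (0) + (0) + (0) + (0)] = 16/16 = 1
  <chi_7*chi_7, chi_7> = (1/16)[1*(4)*conj(2) + 1*(4)*conj(-2) + 2*(2)*conj(-sqrt(2)) + 2*(0)*conj(0) + 2*(2)*conj(sqrt(2)) + 4*(0)*conj(0) + 4*(0)*conj(0)]
      = (1/16)[(8) + (-8) + (-4*sqrt(2)) + (0) + (4*sqrt(2)) + (0) + (0)] = 0/16 = 0
Hence the multiplicities are chi_1: 1, chi_2: 1, chi_6: 1. Dimension check: dim(chi_7)*dim(chi_7) = 2*2 = 4 and sum (mult * dim) = 1*1 + 1*1 + 1*2 = 4.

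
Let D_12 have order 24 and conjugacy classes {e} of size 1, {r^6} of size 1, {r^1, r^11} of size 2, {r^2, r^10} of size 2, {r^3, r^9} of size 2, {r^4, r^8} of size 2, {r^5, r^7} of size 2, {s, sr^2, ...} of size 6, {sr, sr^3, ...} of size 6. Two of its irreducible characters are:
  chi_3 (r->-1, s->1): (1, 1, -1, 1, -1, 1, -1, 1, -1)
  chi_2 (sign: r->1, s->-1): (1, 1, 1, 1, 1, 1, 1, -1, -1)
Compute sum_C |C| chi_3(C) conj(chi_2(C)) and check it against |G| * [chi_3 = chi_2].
Sum = 0; so <chi_3, chi_2> = 0 (distinct irreducibles are orthogonal).

Explanation: Compute term by term over conjugacy classes (|C| * chi_3(C) * conj(chi_2(C))):
  1*(1)*conj(1) + 1*(1)*conj(1) + 2*(-1)*conj(1) + 2*(1)*conj(1) + 2*(-1)*conj(1) + 2*(1)*conj(1) + 2*(-1)*conj(1) + 6*(1)*conj(-1) + 6*(-1)*conj(-1)
  = (1) + (1) + (-2) + (2) + (-2) + (2) + (-2) + (-6) + (6)
  = 0.
Dividing by |G| = 24 gives 0/24 = 0, matching the row-orthogonality relation <chi_3, chi_2> = [chi_3 = chi_2].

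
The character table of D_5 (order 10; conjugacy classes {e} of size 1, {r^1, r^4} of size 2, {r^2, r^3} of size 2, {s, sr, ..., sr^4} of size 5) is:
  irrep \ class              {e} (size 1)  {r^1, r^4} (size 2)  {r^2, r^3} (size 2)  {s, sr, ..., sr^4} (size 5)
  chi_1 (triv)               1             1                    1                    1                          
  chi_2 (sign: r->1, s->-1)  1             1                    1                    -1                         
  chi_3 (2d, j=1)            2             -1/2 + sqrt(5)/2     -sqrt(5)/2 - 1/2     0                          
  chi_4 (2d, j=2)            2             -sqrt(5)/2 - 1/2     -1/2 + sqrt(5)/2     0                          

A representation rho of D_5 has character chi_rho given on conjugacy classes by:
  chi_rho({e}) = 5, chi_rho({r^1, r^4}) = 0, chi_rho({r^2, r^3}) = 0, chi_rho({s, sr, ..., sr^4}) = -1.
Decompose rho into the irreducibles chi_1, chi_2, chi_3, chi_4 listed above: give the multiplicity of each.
Multiplicities: chi_1: 0, chi_2: 1, chi_3: 1, chi_4: 1.

Argument: Use <chi_rho, chi> = (1/|G|) sum_C |C| * chi_rho(C) * conj(chi(C)) with |G| = 10 for each irreducible chi in the table:
  <chi_rho, chi_1> = (1/10)[1*(5)*conj(1) + 2*(0)*conj(1) + 2*(0)*conj(1) + 5*(-1)*conj(1)]
      = (1/10)[(5) + (0) + (0) + (-5)] = 0/10 = 0
  <chi_rho, chi_2> = (1/10)[1*(5)*conj(1) + 2*(0)*conj(1) + 2*(0)*conj(1) + 5*(-1)*conj(-1)]
      = (1/10)[(5) + (0) + (0) + (5)] = 10/10 = 1
  <chi_rho, chi_3> = (1/10)[1*(5)*conj(2) + 2*(0)*conj(-1/2 + sqrt(5)/2) + 2*(0)*conj(-sqrt(5)/2 - 1/2) + 5*(-1)*conj(0)]
      = (1/10)[(10) + (0) + (0) + (0)] = 10/10 = 1
  <chi_rho, chi_4> = (1/10)[1*(5)*conj(2) + 2*(0)*conj(-sqrt(5)/2 - 1/2) + 2*(0)*conj(-1/2 + sqrt(5)/2) + 5*(-1)*conj(0)]
      = (1/10)[(10) + (0) + (0) + (0)] = 10/10 = 1
Dimension check: dim(rho) = sum (mult * dim) = 0*1 + 1*1 + 1*2 + 1*2 = 5 = chi_rho(e) = 5.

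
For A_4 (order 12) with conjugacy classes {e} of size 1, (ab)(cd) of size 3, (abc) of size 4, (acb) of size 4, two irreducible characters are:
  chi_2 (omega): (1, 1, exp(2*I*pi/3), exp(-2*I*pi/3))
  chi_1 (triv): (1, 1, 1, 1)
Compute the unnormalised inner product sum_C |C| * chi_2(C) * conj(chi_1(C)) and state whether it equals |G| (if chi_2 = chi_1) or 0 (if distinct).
Sum = 0; so <chi_2, chi_1> = 0 (distinct irreducibles are orthogonal).

Derivation: Compute term by term over conjugacy classes (|C| * chi_2(C) * conj(chi_1(C))):
  1*(1)*conj(1) + 3*(1)*conj(1) + 4*(exp(2*I*pi/3))*conj(1) + 4*(exp(-2*I*pi/3))*conj(1)
  = (1) + (3) + (4*exp(2*I*pi/3)) + (4*exp(-2*I*pi/3))
  = 0.
(Exp terms are combined using exp(i*s)*conj(exp(i*t)) = exp(i*(s-t)), and sums of them are collapsed using the identity that for every m > 1 the m distinct m-th roots of unity sum to 0, e.g. 1 + exp(2*I*pi/3) + exp(-2*I*pi/3) = 0.)
Dividing by |G| = 12 gives 0/12 = 0, matching the row-orthogonality relation <chi_2, chi_1> = [chi_2 = chi_1].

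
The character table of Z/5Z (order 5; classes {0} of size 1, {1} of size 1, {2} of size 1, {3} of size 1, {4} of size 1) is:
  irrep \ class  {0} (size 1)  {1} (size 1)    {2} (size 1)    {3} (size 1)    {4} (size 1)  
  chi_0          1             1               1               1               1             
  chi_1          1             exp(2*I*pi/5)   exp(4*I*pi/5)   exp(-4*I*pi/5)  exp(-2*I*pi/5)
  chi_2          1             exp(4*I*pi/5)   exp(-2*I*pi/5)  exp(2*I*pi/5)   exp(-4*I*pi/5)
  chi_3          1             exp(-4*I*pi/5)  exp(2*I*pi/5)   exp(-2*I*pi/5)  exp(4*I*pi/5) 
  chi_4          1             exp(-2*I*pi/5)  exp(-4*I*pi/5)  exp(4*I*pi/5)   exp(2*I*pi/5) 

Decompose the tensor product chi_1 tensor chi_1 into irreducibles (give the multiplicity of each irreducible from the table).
chi_1 tensor chi_1 = chi_2 (all other irreducibles have multiplicity 0).

Why: The character of a tensor product is the pointwise product (chi_1 * chi_1)(C) = chi_1(C) * chi_1(C):
  {0}: (1)*(1), {1}: (exp(2*I*pi/5))*(exp(2*I*pi/5)), {2}: (exp(4*I*pi/5))*(exp(4*I*pi/5)), {3}: (exp(-4*I*pi/5))*(exp(-4*I*pi/5)), {4}: (exp(-2*I*pi/5))*(exp(-2*I*pi/5))
so (chi_1 * chi_1) takes values
  {0} -> 1, {1} -> exp(4*I*pi/5), {2} -> exp(-2*I*pi/5), {3} -> exp(2*I*pi/5), {4} -> exp(-4*I*pi/5).
Now take the inner product of this character with each irreducible chi from the table, <chi_1*chi_1, chi> = (1/5) sum_C |C| (chi_1*chi_1)(C) conj(chi(C)):
  <chi_1*chi_1, chi_0> = (1/5)[1*(1)*conj(1) + 1*(exp(4*I*pi/5))*conj(1) + 1*(exp(-2*I*pi/5))*conj(1) + 1*(exp(2*I*pi/5))*conj(1) + 1*(exp(-4*I*pi/5))*conj(1)]
      = (1/5)[(1) + (exp(4*I*pi/5)) + (exp(-2*I*pi/5)) + (exp(2*I*pi/5)) + (exp(-4*I*pi/5))] = 0/5 = 0
  <chi_1*chi_1, chi_1> = (1/5)[1*(1)*conj(1) + 1*(exp(4*I*pi/5))*conj(exp(2*I*pi/5)) + 1*(exp(-2*I*pi/5))*conj(exp(4*I*pi/5)) + 1*(exp(2*I*pi/5))*conj(exp(-4*I*pi/5)) + 1*(exp(-4*I*pi/5))*conj(exp(-2*I*pi/5))]
      = (1/5)[(1) + (exp(2*I*pi/5)) + (exp(4*I*pi/5)) + (exp(-4*I*pi/5)) + (exp(-2*I*pi/5))] = 0/5 = 0
  <chi_1*chi_1, chi_2> = (1/5)[1*(1)*conj(1) + 1*(exp(4*I*pi/5))*conj(exp(4*I*pi/5)) + 1*(exp(-2*I*pi/5))*conj(exp(-2*I*pi/5)) + 1*(exp(2*I*pi/5))*conj(exp(2*I*pi/5)) + 1*(exp(-4*I*pi/5))*conj(exp(-4*I*pi/5))]
      = (1/5)[(1) + (1) + (1) + (1) + (1)] = 5/5 = 1
  <chi_1*chi_1, chi_3> = (1/5)[1*(1)*conj(1) + 1*(exp(4*I*pi/5))*conj(exp(-4*I*pi/5)) + 1*(exp(-2*I*pi/5))*conj(exp(2*I*pi/5)) + 1*(exp(2*I*pi/5))*conj(exp(-2*I*pi/5)) + 1*(exp(-4*I*pi/5))*conj(exp(4*I*pi/5))]
      = (1/5)[(1) + (exp(-2*I*pi/5)) + (exp(-4*I*pi/5)) + (exp(4*I*pi/5)) + (exp(2*I*pi/5))] = 0/5 = 0
  <chi_1*chi_1, chi_4> = (1/5)[1*(1)*conj(1) + 1*(exp(4*I*pi/5))*conj(exp(-2*I*pi/5)) + 1*(exp(-2*I*pi/5))*conj(exp(-4*I*pi/5)) + 1*(exp(2*I*pi/5))*conj(exp(4*I*pi/5)) + 1*(exp(-4*I*pi/5))*conj(exp(2*I*pi/5))]
      = (1/5)[(1) + (exp(-4*I*pi/5)) + (exp(2*I*pi/5)) + (exp(-2*I*pi/5)) + (exp(4*I*pi/5))] = 0/5 = 0
(Exp terms are combined using exp(i*s)*conj(exp(i*t)) = exp(i*(s-t)), and sums of them are collapsed using the identity that for every m > 1 the m distinct m-th roots of unity sum to 0, e.g. 1 + exp(2*I*pi/3) + exp(-2*I*pi/3) = 0.)
Hence the multiplicities are chi_2: 1. Dimension check: dim(chi_1)*dim(chi_1) = 1*1 = 1 and sum (mult * dim) = 1*1 = 1.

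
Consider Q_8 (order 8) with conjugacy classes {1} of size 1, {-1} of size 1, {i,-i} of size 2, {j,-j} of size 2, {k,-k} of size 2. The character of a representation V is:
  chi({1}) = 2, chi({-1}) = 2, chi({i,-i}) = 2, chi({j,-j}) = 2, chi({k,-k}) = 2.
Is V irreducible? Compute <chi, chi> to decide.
Not irreducible (reducible): <chi, chi> = 4 > 1.

Working: <chi, chi> = (1/|G|) sum_C |C| * |chi(C)|^2 = (1/8)[1*|2|^2 + 1*|2|^2 + 2*|2|^2 + 2*|2|^2 + 2*|2|^2]
  = (1/8)[(4) + (4) + (8) + (8) + (8)] = 32/8 = 4.
A character is irreducible iff <chi, chi> = 1, so this representation is reducible.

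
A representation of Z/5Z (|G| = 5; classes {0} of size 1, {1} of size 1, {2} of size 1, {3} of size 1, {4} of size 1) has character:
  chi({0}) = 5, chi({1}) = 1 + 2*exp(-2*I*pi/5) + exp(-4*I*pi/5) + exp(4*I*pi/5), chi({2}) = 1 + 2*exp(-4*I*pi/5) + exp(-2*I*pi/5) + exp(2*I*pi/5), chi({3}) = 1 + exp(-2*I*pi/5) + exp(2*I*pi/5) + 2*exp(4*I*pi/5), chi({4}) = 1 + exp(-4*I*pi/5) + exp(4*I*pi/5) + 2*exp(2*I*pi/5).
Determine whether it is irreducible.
Not irreducible (reducible): <chi, chi> = 7 > 1.

Why: <chi, chi> = (1/|G|) sum_C |C| * |chi(C)|^2 = (1/5)[1*|5|^2 + 1*|1 + 2*exp(-2*I*pi/5) + exp(-4*I*pi/5) + exp(4*I*pi/5)|^2 + 1*|1 + 2*exp(-4*I*pi/5) + exp(-2*I*pi/5) + exp(2*I*pi/5)|^2 + 1*|1 + exp(-2*I*pi/5) + exp(2*I*pi/5) + 2*exp(4*I*pi/5)|^2 + 1*|1 + exp(-4*I*pi/5) + exp(4*I*pi/5) + 2*exp(2*I*pi/5)|^2]
  = (1/5)[(25) + (7 + 5*exp(-2*I*pi/5) + 4*exp(-4*I*pi/5) + 4*exp(4*I*pi/5) + 5*exp(2*I*pi/5)) + (7 + 4*exp(-2*I*pi/5) + 5*exp(-4*I*pi/5) + 5*exp(4*I*pi/5) + 4*exp(2*I*pi/5)) + (7 + 4*exp(-2*I*pi/5) + 5*exp(-4*I*pi/5) + 5*exp(4*I*pi/5) + 4*exp(2*I*pi/5)) + (7 + 5*exp(-2*I*pi/5) + 4*exp(-4*I*pi/5) + 4*exp(4*I*pi/5) + 5*exp(2*I*pi/5))] = 35/5 = 7.
(Exp terms are combined using exp(i*s)*conj(exp(i*t)) = exp(i*(s-t)), and sums of them are collapsed using the identity that for every m > 1 the m distinct m-th roots of unity sum to 0, e.g. 1 + exp(2*I*pi/3) + exp(-2*I*pi/3) = 0.)
A character is irreducible iff <chi, chi> = 1, so this representation is reducible.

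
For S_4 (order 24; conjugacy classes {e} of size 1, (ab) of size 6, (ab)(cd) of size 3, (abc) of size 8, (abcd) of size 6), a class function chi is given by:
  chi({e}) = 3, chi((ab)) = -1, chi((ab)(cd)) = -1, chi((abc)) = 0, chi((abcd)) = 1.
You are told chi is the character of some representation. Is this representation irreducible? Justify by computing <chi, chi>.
Irreducible: <chi, chi> = 1.

Reasoning: <chi, chi> = (1/|G|) sum_C |C| * |chi(C)|^2 = (1/24)[1*|3|^2 + 6*|-1|^2 + 3*|-1|^2 + 8*|0|^2 + 6*|1|^2]
  = (1/24)[(9) + (6) + (3) + (0) + (6)] = 24/24 = 1.
A character is irreducible iff <chi, chi> = 1, so this representation is irreducible.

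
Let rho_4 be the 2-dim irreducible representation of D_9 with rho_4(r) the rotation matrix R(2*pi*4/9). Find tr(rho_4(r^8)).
chi_{rho_4}(r^8) = 2*cos(2*pi*4*8/9) = -2*cos(pi/9)

Justification: rho_4(r^8) is rotation by angle 2*pi*4*8/9, whose trace is 2*cos(2*pi*4*8/9) = -2*cos(pi/9).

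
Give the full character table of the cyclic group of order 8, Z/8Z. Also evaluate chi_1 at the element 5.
Character table of Z/8Z (irreps indexed chi_0,...,chi_7 with chi_k(m) = zeta_8^(k*m), zeta_8 = exp(2*pi*i/8)):
  irrep \ class  {0} (size 1)  {1} (size 1)    {2} (size 1)  {3} (size 1)    {4} (size 1)  {5} (size 1)    {6} (size 1)  {7} (size 1)  
  chi_0          1             1               1             1               1             1               1             1             
  chi_1          1             exp(I*pi/4)     I             exp(3*I*pi/4)   -1            exp(-3*I*pi/4)  -I            exp(-I*pi/4)  
  chi_2          1             I               -1            -I              1             I               -1            -I            
  chi_3          1             exp(3*I*pi/4)   -I            exp(I*pi/4)     -1            exp(-I*pi/4)    I             exp(-3*I*pi/4)
  chi_4          1             -1              1             -1              1             -1              1             -1            
  chi_5          1             exp(-3*I*pi/4)  I             exp(-I*pi/4)    -1            exp(I*pi/4)     -I            exp(3*I*pi/4) 
  chi_6          1             -I              -1            I               1             -I              -1            I             
  chi_7          1             exp(-I*pi/4)    -I            exp(-3*I*pi/4)  -1            exp(3*I*pi/4)   I             exp(I*pi/4)   

Spot check: chi_1(5) = zeta_8^(1*5) = zeta_8^5 = exp(-3*I*pi/4).

Solution. Z/8Z is abelian, so all 8 irreducible complex representations are 1-dimensional. They are given by chi_k(m) = zeta_8^(k*m) for k = 0,...,7. Row orthogonality: sum_m chi_k(m) conj(chi_l(m)) = 8 * [k = l].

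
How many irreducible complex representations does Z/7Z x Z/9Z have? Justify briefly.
63

Argument: The number of irreducible complex representations of a finite group equals its number of conjugacy classes. Z/7Z x Z/9Z is abelian of order 63, so every element is its own conjugacy class: 63 classes, so Z/7Z x Z/9Z (order 63) has exactly 63 irreducible complex representations.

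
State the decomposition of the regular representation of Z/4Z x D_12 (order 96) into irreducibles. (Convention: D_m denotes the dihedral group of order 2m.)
Each irreducible V_i of dimension d_i appears with multiplicity d_i, i.e. rho_reg = (direct sum over all irreducibles V_i) d_i V_i. The irreducible dimensions for Z/4Z x D_12 are 1, 1, 1, 1, 1, 1, 1, 1, 1, 1, 1, 1, 1, 1, 1, 1, 2, 2, 2, 2, 2, 2, 2, 2, 2, 2, 2, 2, 2, 2, 2, 2, 2, 2, 2, 2: 16 irreducibles of dimension 1, each with multiplicity 1; 20 irreducibles of dimension 2, each with multiplicity 2. Total dimension 16*1*1 + 20*2*2 = 96 = |G|.

Proof sketch: General theorem: in the regular representation of a finite group G, each irreducible appears with multiplicity equal to its dimension. Check: dim(rho_reg) = sum d_i^2 = 1 + 1 + 1 + 1 + 1 + 1 + 1 + 1 + 1 + 1 + 1 + 1 + 1 + 1 + 1 + 1 + 4 + 4 + 4 + 4 + 4 + 4 + 4 + 4 + 4 + 4 + 4 + 4 + 4 + 4 + 4 + 4 + 4 + 4 + 4 + 4 = 96 = |G|.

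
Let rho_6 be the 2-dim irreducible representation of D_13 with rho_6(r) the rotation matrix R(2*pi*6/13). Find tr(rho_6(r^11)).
chi_{rho_6}(r^11) = 2*cos(2*pi*6*11/13) = 2*cos(132*pi/13)

Derivation: rho_6(r^11) is rotation by angle 2*pi*6*11/13, whose trace is 2*cos(2*pi*6*11/13) = 2*cos(132*pi/13).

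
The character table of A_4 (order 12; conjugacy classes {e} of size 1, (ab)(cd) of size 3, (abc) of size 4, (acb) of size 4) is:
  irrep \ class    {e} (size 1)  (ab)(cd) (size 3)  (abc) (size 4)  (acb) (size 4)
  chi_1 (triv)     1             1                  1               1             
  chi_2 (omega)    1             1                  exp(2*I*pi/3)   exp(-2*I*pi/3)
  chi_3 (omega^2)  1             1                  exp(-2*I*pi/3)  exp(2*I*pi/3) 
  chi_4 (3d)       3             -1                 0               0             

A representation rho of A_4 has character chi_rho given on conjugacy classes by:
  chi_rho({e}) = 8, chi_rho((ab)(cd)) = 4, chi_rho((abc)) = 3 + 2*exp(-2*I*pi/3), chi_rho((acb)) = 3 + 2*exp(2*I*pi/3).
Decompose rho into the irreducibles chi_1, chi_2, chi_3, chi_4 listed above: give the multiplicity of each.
Multiplicities: chi_1: 3, chi_2: 0, chi_3: 2, chi_4: 1.

Reasoning: Use <chi_rho, chi> = (1/|G|) sum_C |C| * chi_rho(C) * conj(chi(C)) with |G| = 12 for each irreducible chi in the table:
  <chi_rho, chi_1> = (1/12)[1*(8)*conj(1) + 3*(4)*conj(1) + 4*(3 + 2*exp(-2*I*pi/3))*conj(1) + 4*(3 + 2*exp(2*I*pi/3))*conj(1)]
      = (1/12)[(8) + (12) + (12 + 8*exp(-2*I*pi/3)) + (12 + 8*exp(2*I*pi/3))] = 36/12 = 3
  <chi_rho, chi_2> = (1/12)[1*(8)*conj(1) + 3*(4)*conj(1) + 4*(3 + 2*exp(-2*I*pi/3))*conj(exp(2*I*pi/3)) + 4*(3 + 2*exp(2*I*pi/3))*conj(exp(-2*I*pi/3))]
      = (1/12)[(8) + (12) + (12*exp(-2*I*pi/3) + 8*exp(2*I*pi/3)) + (8*exp(-2*I*pi/3) + 12*exp(2*I*pi/3))] = 0/12 = 0
  <chi_rho, chi_3> = (1/12)[1*(8)*conj(1) + 3*(4)*conj(1) + 4*(3 + 2*exp(-2*I*pi/3))*conj(exp(-2*I*pi/3)) + 4*(3 + 2*exp(2*I*pi/3))*conj(exp(2*I*pi/3))]
      = (1/12)[(8) + (12) + (8 + 12*exp(2*I*pi/3)) + (8 + 12*exp(-2*I*pi/3))] = 24/12 = 2
  <chi_rho, chi_4> = (1/12)[1*(8)*conj(3) + 3*(4)*conj(-1) + 4*(3 + 2*exp(-2*I*pi/3))*conj(0) + 4*(3 + 2*exp(2*I*pi/3))*conj(0)]
      = (1/12)[(24) + (-12) + (0) + (0)] = 12/12 = 1
(Exp terms are combined using exp(i*s)*conj(exp(i*t)) = exp(i*(s-t)), and sums of them are collapsed using the identity that for every m > 1 the m distinct m-th roots of unity sum to 0, e.g. 1 + exp(2*I*pi/3) + exp(-2*I*pi/3) = 0.)
Dimension check: dim(rho) = sum (mult * dim) = 3*1 + 0*1 + 2*1 + 1*3 = 8 = chi_rho(e) = 8.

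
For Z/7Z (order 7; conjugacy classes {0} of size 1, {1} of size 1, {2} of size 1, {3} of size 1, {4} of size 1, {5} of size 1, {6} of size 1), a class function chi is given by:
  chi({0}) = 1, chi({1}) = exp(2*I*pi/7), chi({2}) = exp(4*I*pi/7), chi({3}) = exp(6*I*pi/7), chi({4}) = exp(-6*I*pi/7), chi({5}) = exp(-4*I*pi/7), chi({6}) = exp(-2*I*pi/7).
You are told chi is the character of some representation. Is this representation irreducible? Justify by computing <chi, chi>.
Irreducible: <chi, chi> = 1.

Proof sketch: <chi, chi> = (1/|G|) sum_C |C| * |chi(C)|^2 = (1/7)[1*|1|^2 + 1*|exp(2*I*pi/7)|^2 + 1*|exp(4*I*pi/7)|^2 + 1*|exp(6*I*pi/7)|^2 + 1*|exp(-6*I*pi/7)|^2 + 1*|exp(-4*I*pi/7)|^2 + 1*|exp(-2*I*pi/7)|^2]
  = (1/7)[(1) + (1) + (1) + (1) + (1) + (1) + (1)] = 7/7 = 1.
(Exp terms are combined using exp(i*s)*conj(exp(i*t)) = exp(i*(s-t)), and sums of them are collapsed using the identity that for every m > 1 the m distinct m-th roots of unity sum to 0, e.g. 1 + exp(2*I*pi/3) + exp(-2*I*pi/3) = 0.)
A character is irreducible iff <chi, chi> = 1, so this representation is irreducible.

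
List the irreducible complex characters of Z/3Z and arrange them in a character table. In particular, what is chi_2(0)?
Character table of Z/3Z (irreps indexed chi_0,...,chi_2 with chi_k(m) = zeta_3^(k*m), zeta_3 = exp(2*pi*i/3)):
  irrep \ class  {0} (size 1)  {1} (size 1)    {2} (size 1)  
  chi_0          1             1               1             
  chi_1          1             exp(2*I*pi/3)   exp(-2*I*pi/3)
  chi_2          1             exp(-2*I*pi/3)  exp(2*I*pi/3) 

Spot check: chi_2(0) = zeta_3^(2*0) = zeta_3^0 = 1.

Working: Z/3Z is abelian, so all 3 irreducible complex representations are 1-dimensional. They are given by chi_k(m) = zeta_3^(k*m) for k = 0,...,2. Row orthogonality: sum_m chi_k(m) conj(chi_l(m)) = 3 * [k = l].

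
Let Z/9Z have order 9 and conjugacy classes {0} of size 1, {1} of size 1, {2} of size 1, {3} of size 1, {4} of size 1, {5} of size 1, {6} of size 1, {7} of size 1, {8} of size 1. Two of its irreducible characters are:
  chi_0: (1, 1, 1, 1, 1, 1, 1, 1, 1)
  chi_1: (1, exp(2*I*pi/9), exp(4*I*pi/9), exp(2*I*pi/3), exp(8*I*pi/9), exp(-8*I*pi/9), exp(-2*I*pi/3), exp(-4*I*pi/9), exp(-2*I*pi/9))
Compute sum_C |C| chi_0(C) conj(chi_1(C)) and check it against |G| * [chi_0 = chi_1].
Sum = 0; so <chi_0, chi_1> = 0 (distinct irreducibles are orthogonal).

Derivation: Compute term by term over conjugacy classes (|C| * chi_0(C) * conj(chi_1(C))):
  1*(1)*conj(1) + 1*(1)*conj(exp(2*I*pi/9)) + 1*(1)*conj(exp(4*I*pi/9)) + 1*(1)*conj(exp(2*I*pi/3)) + 1*(1)*conj(exp(8*I*pi/9)) + 1*(1)*conj(exp(-8*I*pi/9)) + 1*(1)*conj(exp(-2*I*pi/3)) + 1*(1)*conj(exp(-4*I*pi/9)) + 1*(1)*conj(exp(-2*I*pi/9))
  = (1) + (exp(-2*I*pi/9)) + (exp(-4*I*pi/9)) + (exp(-2*I*pi/3)) + (exp(-8*I*pi/9)) + (exp(8*I*pi/9)) + (exp(2*I*pi/3)) + (exp(4*I*pi/9)) + (exp(2*I*pi/9))
  = 0.
(Exp terms are combined using exp(i*s)*conj(exp(i*t)) = exp(i*(s-t)), and sums of them are collapsed using the identity that for every m > 1 the m distinct m-th roots of unity sum to 0, e.g. 1 + exp(2*I*pi/3) + exp(-2*I*pi/3) = 0.)
Dividing by |G| = 9 gives 0/9 = 0, matching the row-orthogonality relation <chi_0, chi_1> = [chi_0 = chi_1].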